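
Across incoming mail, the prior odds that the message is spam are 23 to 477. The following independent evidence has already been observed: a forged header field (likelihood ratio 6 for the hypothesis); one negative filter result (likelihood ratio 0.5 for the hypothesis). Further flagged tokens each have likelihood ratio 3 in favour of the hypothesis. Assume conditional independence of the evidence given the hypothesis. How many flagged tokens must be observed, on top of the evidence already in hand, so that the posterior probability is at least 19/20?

Prior odds = 23/477.
Combined Bayes factor of the evidence already in hand = 6 × 0.5 = 3.
Odds after that evidence = (23/477) × 3 = 23/159.
Target odds = 0.95/0.05 = 19.
Need 3ⁿ ≥ 19 ÷ (23/159) = 3021/23.
3⁴ = 81 falls short of 3021/23 but 3⁵ = 243 reaches it, so n = 5.

5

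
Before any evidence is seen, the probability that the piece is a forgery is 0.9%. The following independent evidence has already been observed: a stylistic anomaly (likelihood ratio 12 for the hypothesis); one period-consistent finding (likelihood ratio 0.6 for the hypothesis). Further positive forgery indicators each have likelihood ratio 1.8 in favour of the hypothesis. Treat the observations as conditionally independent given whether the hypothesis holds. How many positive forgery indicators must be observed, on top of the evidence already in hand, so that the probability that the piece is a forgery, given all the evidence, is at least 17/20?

Prior odds = 0.009/0.991 = 9/991.
Combined Bayes factor of the evidence already in hand = 12 × 0.6 = 7.2.
Odds after that evidence = (9/991) × 7.2 = 324/4955.
Target odds = 0.85/0.15 = 17/3.
Need 1.8ⁿ ≥ 17/3 ÷ (324/4955) = 84235/972.
1.8⁷ = 4782969/78125 falls short of 84235/972 but 1.8⁸ = 43046721/390625 reaches it, so n = 8.

8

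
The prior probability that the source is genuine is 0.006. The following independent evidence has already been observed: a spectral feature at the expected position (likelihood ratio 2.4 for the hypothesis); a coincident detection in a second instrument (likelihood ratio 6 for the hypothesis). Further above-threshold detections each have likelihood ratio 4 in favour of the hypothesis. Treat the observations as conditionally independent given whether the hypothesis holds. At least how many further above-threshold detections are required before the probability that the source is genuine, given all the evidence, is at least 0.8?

Prior odds = 0.006/0.994 = 3/497.
Combined Bayes factor of the evidence already in hand = 2.4 × 6 = 14.4.
Odds after that evidence = (3/497) × 14.4 = 216/2485.
Target odds = 0.8/0.2 = 4.
Need 4ⁿ ≥ 4 ÷ (216/2485) = 2485/54.
4² = 16 falls short of 2485/54 but 4³ = 64 reaches it, so n = 3.

3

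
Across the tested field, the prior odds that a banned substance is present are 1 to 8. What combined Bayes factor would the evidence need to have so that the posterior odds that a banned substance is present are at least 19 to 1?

152

Prior odds = 0.125.
Target odds = 19.
Required Bayes factor = 19 ÷ 0.125 = 152.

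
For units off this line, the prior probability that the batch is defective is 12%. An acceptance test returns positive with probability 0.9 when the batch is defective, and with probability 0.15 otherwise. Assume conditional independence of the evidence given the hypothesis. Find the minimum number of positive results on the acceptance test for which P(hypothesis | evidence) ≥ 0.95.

3

Prior odds = 0.12/0.88 = 3/22.
Likelihood ratio of a positive result = 0.9/0.15 = 6.
Target posterior odds = 0.95/0.05 = 19.
Need (3/22) × 6ⁿ ≥ 19, i.e. 6ⁿ ≥ 418/3.
6² = 36 falls short of 418/3 but 6³ = 216 reaches it, so n = 3.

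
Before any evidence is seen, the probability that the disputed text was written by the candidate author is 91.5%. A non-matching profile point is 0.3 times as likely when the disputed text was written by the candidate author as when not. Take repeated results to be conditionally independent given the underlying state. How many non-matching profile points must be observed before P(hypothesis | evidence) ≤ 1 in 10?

4

Prior odds = 0.915/0.085 = 183/17.
Likelihood ratio per non-matching profile point = 0.3.
Target odds: 0.1 ÷ 0.9 = 1/9.
Require 0.3ⁿ ≤ 1/9 ÷ (183/17) = 17/1647.
0.3³ = 0.027 is still above 17/1647 but 0.3⁴ = 0.0081 is at or below it, so n = 4.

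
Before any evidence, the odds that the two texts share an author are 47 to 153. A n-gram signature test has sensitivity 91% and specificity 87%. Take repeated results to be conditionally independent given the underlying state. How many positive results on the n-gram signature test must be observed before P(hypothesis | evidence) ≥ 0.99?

3

Prior odds = 47/153.
False-positive rate = 1 − 0.87 = 0.13; likelihood ratio of a positive = 0.91/0.13 = 7.
Target posterior odds = 0.99/0.01 = 99.
Require 7ⁿ ≥ 99 ÷ (47/153) = 15147/47.
7² = 49 falls short of 15147/47 but 7³ = 343 reaches it, so n = 3.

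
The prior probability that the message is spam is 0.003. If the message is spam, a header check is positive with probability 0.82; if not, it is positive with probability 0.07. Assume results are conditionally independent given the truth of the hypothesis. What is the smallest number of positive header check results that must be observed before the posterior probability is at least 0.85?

4

Prior odds: 0.003 ÷ 0.997 = 3/997.
Likelihood ratio of a positive = 0.82/0.07 = 82/7.
Target odds: 0.85 ÷ 0.15 = 17/3.
Require (82/7)ⁿ ≥ 17/3 ÷ (3/997) = 16949/9.
(82/7)³ = 551368/343 falls short of 16949/9 but (82/7)⁴ = 45212176/2401 reaches it, so n = 4.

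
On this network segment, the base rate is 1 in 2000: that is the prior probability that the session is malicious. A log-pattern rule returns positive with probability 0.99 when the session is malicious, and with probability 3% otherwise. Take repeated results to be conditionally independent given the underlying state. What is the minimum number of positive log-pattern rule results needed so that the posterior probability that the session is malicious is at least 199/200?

Prior odds: 0.0005 ÷ 0.9995 = 1/1999.
Likelihood ratio of a positive result = 0.99/0.03 = 33.
Target posterior odds = 0.995/0.005 = 199.
Need (1/1999) × 33ⁿ ≥ 199, i.e. 33ⁿ ≥ 397801.
33³ = 35937 falls short of 397801 but 33⁴ = 1185921 reaches it, so n = 4.

4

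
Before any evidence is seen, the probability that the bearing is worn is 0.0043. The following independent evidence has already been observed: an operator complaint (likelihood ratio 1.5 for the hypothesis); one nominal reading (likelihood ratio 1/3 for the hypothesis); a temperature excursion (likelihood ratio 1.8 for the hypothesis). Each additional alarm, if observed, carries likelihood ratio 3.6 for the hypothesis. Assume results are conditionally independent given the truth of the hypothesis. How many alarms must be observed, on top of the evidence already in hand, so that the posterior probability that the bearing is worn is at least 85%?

6

Prior odds = 0.0043/0.9957 = 43/9957.
Combined Bayes factor of the evidence already in hand = 1.5 × (1/3) × 1.8 = 0.9.
Odds after that evidence = (43/9957) × 0.9 = 129/33190.
Target odds = 0.85/0.15 = 17/3.
Need 3.6ⁿ ≥ 17/3 ÷ (129/33190) = 564230/387.
3.6⁵ = 604.66176 falls short of 564230/387 but 3.6⁶ = 34012224/15625 reaches it, so n = 6.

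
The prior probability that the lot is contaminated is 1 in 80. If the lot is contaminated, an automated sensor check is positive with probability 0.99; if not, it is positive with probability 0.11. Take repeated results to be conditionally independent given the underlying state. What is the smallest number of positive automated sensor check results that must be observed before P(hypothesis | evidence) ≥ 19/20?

4

Prior odds = 0.0125/0.9875 = 1/79.
Likelihood ratio of a positive = 0.99/0.11 = 9.
Target posterior odds = 0.95/0.05 = 19.
Require 9ⁿ ≥ 19 ÷ (1/79) = 1501.
9³ = 729 falls short of 1501 but 9⁴ = 6561 reaches it, so n = 4.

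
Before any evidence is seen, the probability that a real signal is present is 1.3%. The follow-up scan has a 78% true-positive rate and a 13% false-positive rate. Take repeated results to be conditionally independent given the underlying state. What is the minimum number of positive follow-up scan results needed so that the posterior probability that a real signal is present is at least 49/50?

5

Prior odds = 0.013/0.987 = 13/987.
Likelihood ratio of a positive result = 0.78/0.13 = 6.
Target odds: 0.98 ÷ 0.02 = 49.
Need (13/987) × 6ⁿ ≥ 49, i.e. 6ⁿ ≥ 48363/13.
6⁴ = 1296 falls short of 48363/13 but 6⁵ = 7776 reaches it, so n = 5.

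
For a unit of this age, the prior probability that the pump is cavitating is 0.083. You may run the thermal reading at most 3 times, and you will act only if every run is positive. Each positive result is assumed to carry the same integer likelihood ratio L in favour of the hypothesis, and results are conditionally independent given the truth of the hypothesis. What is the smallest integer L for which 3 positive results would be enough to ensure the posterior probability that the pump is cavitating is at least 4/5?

4

Prior odds = 0.083/0.917 = 83/917.
Target odds = 0.8/0.2 = 4.
Need L³ ≥ 4 ÷ (83/917) = 3668/83.
3³ = 27 < 3668/83 ≤ 64 = 4³, so L = 4.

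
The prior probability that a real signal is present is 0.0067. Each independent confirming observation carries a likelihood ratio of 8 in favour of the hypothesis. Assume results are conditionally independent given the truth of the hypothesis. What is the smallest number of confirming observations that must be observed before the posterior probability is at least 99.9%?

Prior odds = 0.0067/0.9933 = 67/9933.
Likelihood ratio per confirming observation = 8.
Target posterior odds = 0.999/0.001 = 999.
Need (67/9933) × 8ⁿ ≥ 999, i.e. 8ⁿ ≥ 9923067/67.
8⁵ = 32768 falls short of 9923067/67 but 8⁶ = 262144 reaches it, so n = 6.

6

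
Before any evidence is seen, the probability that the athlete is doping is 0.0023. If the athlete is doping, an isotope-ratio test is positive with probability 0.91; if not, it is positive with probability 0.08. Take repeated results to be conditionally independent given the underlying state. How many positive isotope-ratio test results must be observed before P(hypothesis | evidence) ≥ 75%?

Prior odds: 0.0023 ÷ 0.9977 = 23/9977.
Likelihood ratio of a positive = 0.91/0.08 = 11.375.
Target odds: 0.75 ÷ 0.25 = 3.
Need (23/9977) × 11.375ⁿ ≥ 3, i.e. 11.375ⁿ ≥ 29931/23.
11.375² = 129.390625 falls short of 29931/23 but 11.375³ = 753571/512 reaches it, so n = 3.

3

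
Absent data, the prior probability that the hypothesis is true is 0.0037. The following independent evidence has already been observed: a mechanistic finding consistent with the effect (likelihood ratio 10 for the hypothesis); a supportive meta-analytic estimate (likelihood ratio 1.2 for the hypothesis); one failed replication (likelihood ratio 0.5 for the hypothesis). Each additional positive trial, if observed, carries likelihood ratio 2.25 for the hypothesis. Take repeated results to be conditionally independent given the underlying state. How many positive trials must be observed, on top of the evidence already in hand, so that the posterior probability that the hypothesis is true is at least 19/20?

9

Prior odds = 0.0037/0.9963 = 37/9963.
Combined Bayes factor of the evidence already in hand = 10 × 1.2 × 0.5 = 6.
Odds after that evidence = (37/9963) × 6 = 74/3321.
Target odds = 0.95/0.05 = 19.
Need 2.25ⁿ ≥ 19 ÷ (74/3321) = 63099/74.
2.25⁸ = 43046721/65536 falls short of 63099/74 but 2.25⁹ = 387420489/262144 reaches it, so n = 9.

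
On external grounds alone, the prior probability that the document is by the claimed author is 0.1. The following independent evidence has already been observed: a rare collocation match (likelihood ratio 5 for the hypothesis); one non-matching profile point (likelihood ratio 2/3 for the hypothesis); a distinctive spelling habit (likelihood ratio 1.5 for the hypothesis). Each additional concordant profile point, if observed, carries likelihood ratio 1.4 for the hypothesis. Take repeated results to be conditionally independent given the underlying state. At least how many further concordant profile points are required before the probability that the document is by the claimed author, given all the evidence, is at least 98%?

14

Prior odds = 0.1/0.9 = 1/9.
Combined Bayes factor of the evidence already in hand = 5 × (2/3) × 1.5 = 5.
Odds after that evidence = (1/9) × 5 = 5/9.
Target odds = 0.98/0.02 = 49.
Need 1.4ⁿ ≥ 49 ÷ (5/9) = 88.2.
1.4¹³ ≈79.3715 falls short of 88.2 but 1.4¹⁴ ≈111.12 reaches it, so n = 14.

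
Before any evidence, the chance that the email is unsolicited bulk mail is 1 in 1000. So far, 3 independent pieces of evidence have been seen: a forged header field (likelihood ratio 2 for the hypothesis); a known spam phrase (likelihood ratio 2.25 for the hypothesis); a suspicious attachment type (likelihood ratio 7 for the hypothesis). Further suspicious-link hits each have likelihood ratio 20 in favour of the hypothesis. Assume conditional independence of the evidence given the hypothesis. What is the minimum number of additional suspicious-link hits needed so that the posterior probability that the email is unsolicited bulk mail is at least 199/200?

Prior odds = 0.001/0.999 = 1/999.
Combined Bayes factor of the evidence already in hand = 2 × 2.25 × 7 = 31.5.
Odds after that evidence = (1/999) × 31.5 = 7/222.
Target odds = 0.995/0.005 = 199.
Need 20ⁿ ≥ 199 ÷ (7/222) = 44178/7.
20² = 400 falls short of 44178/7 but 20³ = 8000 reaches it, so n = 3.

3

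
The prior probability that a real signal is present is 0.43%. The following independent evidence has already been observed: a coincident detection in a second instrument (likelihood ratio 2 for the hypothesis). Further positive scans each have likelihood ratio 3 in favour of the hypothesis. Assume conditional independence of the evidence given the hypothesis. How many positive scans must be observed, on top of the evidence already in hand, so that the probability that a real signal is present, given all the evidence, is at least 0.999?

Prior odds = 0.0043/0.9957 = 43/9957.
Bayes factor of the evidence already in hand = 2.
Odds after that evidence = (43/9957) × 2 = 86/9957.
Target odds = 0.999/0.001 = 999.
Need 3ⁿ ≥ 999 ÷ (86/9957) = 9947043/86.
3¹⁰ = 59049 falls short of 9947043/86 but 3¹¹ = 177147 reaches it, so n = 11.

11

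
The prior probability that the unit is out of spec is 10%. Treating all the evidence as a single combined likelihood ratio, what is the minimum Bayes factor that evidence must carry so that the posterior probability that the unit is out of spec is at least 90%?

81

Prior odds = 0.1/0.9 = 1/9.
Target odds = 0.9/0.1 = 9.
Required Bayes factor = 9 ÷ (1/9) = 81.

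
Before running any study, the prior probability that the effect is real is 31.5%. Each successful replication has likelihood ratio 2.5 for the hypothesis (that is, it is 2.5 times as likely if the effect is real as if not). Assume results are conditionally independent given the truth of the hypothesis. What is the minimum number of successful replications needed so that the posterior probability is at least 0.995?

7

Prior odds = 0.315/0.685 = 63/137.
Likelihood ratio per successful replication = 2.5.
Target posterior odds = 0.995/0.005 = 199.
Need (63/137) × 2.5ⁿ ≥ 199, i.e. 2.5ⁿ ≥ 27263/63.
2.5⁶ = 244.140625 falls short of 27263/63 but 2.5⁷ = 610.3515625 reaches it, so n = 7.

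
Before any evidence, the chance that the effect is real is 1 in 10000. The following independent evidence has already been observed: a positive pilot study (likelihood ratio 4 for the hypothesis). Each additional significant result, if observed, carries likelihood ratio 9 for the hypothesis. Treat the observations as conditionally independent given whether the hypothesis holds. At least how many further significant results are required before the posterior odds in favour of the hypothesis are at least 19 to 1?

5

Prior odds = 0.0001/0.9999 = 1/9999.
Bayes factor of the evidence already in hand = 4.
Odds after that evidence = (1/9999) × 4 = 4/9999.
Target odds = 19.
Need 9ⁿ ≥ 19 ÷ (4/9999) = 47495.25.
9⁴ = 6561 falls short of 47495.25 but 9⁵ = 59049 reaches it, so n = 5.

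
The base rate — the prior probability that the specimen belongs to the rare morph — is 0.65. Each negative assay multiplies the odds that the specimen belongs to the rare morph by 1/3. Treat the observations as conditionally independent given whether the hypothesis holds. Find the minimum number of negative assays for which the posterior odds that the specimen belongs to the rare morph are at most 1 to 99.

5

Prior odds: 0.65 ÷ 0.35 = 13/7.
Likelihood ratio per negative assay = 1/3.
Target odds = 1/99.
Require (1/3)ⁿ ≤ 1/99 ÷ (13/7) = 7/1287.
(1/3)⁴ = 1/81 is still above 7/1287 but (1/3)⁵ = 1/243 is at or below it, so n = 5.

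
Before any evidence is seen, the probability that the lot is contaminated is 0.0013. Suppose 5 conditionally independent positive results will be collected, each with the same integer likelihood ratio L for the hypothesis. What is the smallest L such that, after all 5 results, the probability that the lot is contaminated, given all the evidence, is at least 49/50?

9

Prior odds = 0.0013/0.9987 = 13/9987.
Target odds = 0.98/0.02 = 49.
Need L⁵ ≥ 49 ÷ (13/9987) = 489363/13.
8⁵ = 32768 < 489363/13 ≤ 59049 = 9⁵, so L = 9.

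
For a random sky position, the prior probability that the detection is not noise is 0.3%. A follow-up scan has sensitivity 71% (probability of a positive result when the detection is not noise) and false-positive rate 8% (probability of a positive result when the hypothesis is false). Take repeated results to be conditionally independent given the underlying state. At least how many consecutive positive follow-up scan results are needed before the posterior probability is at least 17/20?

Prior odds: 0.003 ÷ 0.997 = 3/997.
Likelihood ratio of a positive result = 0.71/0.08 = 8.875.
Target odds: 0.85 ÷ 0.15 = 17/3.
Need (3/997) × 8.875ⁿ ≥ 17/3, i.e. 8.875ⁿ ≥ 16949/9.
8.875³ = 357911/512 falls short of 16949/9 but 8.875⁴ = 25411681/4096 reaches it, so n = 4.

4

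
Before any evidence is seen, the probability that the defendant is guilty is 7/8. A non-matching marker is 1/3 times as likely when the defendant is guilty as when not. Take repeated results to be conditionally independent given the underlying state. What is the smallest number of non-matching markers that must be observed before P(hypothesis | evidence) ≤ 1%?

Prior odds = 0.875/0.125 = 7.
Likelihood ratio per non-matching marker = 1/3.
Target odds: 0.01 ÷ 0.99 = 1/99.
Need 7 × (1/3)ⁿ ≤ 1/99, i.e. (1/3)ⁿ ≤ 1/693.
(1/3)⁵ = 1/243 is still above 1/693 but (1/3)⁶ = 1/729 is at or below it, so n = 6.

6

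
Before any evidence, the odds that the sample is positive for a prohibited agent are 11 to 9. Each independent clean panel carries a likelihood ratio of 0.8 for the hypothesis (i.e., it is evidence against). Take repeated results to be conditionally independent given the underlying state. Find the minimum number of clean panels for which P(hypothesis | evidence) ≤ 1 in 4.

6

Prior odds = 11/9.
Likelihood ratio per clean panel = 0.8.
Target posterior odds = 0.25/0.75 = 1/3.
Need (11/9) × 0.8ⁿ ≤ 1/3, i.e. 0.8ⁿ ≤ 3/11.
0.8⁵ = 0.32768 is still above 3/11 but 0.8⁶ = 4096/15625 is at or below it, so n = 6.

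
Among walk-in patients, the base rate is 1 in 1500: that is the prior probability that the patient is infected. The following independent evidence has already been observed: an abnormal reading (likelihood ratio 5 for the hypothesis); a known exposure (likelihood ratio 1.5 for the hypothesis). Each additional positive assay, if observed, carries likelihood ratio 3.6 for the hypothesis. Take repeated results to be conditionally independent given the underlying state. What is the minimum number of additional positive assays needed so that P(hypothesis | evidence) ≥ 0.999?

Prior odds = (1/1500)/(1499/1500) = 1/1499.
Combined Bayes factor of the evidence already in hand = 5 × 1.5 = 7.5.
Odds after that evidence = (1/1499) × 7.5 = 15/2998.
Target odds = 0.999/0.001 = 999.
Need 3.6ⁿ ≥ 999 ÷ (15/2998) = 199666.8.
3.6⁹ ≈101560 falls short of 199666.8 but 3.6¹⁰ ≈365616 reaches it, so n = 10.

10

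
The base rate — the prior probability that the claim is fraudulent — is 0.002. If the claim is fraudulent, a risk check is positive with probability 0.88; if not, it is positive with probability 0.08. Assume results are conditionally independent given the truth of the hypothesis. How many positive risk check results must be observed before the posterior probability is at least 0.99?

5

Prior odds = 0.002/0.998 = 1/499.
Likelihood ratio of a positive = 0.88/0.08 = 11.
Target posterior odds = 0.99/0.01 = 99.
Require 11ⁿ ≥ 99 ÷ (1/499) = 49401.
11⁴ = 14641 falls short of 49401 but 11⁵ = 161051 reaches it, so n = 5.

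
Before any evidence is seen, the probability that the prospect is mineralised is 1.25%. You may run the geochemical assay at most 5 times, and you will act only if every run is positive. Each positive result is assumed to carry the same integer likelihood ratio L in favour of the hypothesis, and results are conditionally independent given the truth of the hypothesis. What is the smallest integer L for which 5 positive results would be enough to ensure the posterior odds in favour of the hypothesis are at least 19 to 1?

5

Prior odds = 0.0125/0.9875 = 1/79.
Target odds = 19.
Need L⁵ ≥ 19 ÷ (1/79) = 1501.
4⁵ = 1024 < 1501 ≤ 3125 = 5⁵, so L = 5.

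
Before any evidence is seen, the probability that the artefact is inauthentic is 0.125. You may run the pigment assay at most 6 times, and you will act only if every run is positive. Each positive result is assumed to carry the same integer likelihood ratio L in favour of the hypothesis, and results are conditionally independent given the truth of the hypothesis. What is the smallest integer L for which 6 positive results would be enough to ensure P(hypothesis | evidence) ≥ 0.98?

Prior odds = 0.125/0.875 = 1/7.
Target odds = 0.98/0.02 = 49.
Need L⁶ ≥ 49 ÷ (1/7) = 343.
2⁶ = 64 < 343 ≤ 729 = 3⁶, so L = 3.

3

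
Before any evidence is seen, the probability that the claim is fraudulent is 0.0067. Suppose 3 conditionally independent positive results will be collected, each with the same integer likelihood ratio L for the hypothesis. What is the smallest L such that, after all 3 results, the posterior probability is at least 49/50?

20

Prior odds = 0.0067/0.9933 = 67/9933.
Target odds = 0.98/0.02 = 49.
Need L³ ≥ 49 ÷ (67/9933) = 486717/67.
19³ = 6859 < 486717/67 ≤ 8000 = 20³, so L = 20.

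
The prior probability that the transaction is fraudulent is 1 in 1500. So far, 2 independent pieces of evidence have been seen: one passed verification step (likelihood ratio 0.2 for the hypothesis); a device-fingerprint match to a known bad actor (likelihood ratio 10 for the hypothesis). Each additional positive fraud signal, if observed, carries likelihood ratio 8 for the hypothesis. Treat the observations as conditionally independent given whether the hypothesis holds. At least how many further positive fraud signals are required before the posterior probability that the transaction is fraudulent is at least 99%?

Prior odds = (1/1500)/(1499/1500) = 1/1499.
Combined Bayes factor of the evidence already in hand = 0.2 × 10 = 2.
Odds after that evidence = (1/1499) × 2 = 2/1499.
Target odds = 0.99/0.01 = 99.
Need 8ⁿ ≥ 99 ÷ (2/1499) = 74200.5.
8⁵ = 32768 falls short of 74200.5 but 8⁶ = 262144 reaches it, so n = 6.

6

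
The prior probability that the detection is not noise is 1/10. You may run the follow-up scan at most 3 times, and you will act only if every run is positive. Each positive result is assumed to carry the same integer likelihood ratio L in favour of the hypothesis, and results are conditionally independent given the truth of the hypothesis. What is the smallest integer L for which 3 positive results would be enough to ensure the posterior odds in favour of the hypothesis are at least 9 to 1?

5

Prior odds = 0.1/0.9 = 1/9.
Target odds = 9.
Need L³ ≥ 9 ÷ (1/9) = 81.
4³ = 64 < 81 ≤ 125 = 5³, so L = 5.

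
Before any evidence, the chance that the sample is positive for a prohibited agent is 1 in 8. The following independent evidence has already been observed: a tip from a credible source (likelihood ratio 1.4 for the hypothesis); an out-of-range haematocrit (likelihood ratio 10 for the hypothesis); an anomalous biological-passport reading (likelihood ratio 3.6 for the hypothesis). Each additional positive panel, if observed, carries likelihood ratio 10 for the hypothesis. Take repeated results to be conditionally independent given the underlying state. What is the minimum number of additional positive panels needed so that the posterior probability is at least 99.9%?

Prior odds = 0.125/0.875 = 1/7.
Combined Bayes factor of the evidence already in hand = 1.4 × 10 × 3.6 = 50.4.
Odds after that evidence = (1/7) × 50.4 = 7.2.
Target odds = 0.999/0.001 = 999.
Need 10ⁿ ≥ 999 ÷ 7.2 = 138.75.
10² = 100 falls short of 138.75 but 10³ = 1000 reaches it, so n = 3.

3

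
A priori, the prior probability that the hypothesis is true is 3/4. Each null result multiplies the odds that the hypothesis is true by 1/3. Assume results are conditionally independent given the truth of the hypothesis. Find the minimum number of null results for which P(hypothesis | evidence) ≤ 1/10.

Prior odds = 0.75/0.25 = 3.
Likelihood ratio per null result = 1/3.
Target odds: 0.1 ÷ 0.9 = 1/9.
Need 3 × (1/3)ⁿ ≤ 1/9, i.e. (1/3)ⁿ ≤ 1/27.
(1/3)² = 1/9 is still above 1/27 but (1/3)³ = 1/27 is at or below it, so n = 3.

3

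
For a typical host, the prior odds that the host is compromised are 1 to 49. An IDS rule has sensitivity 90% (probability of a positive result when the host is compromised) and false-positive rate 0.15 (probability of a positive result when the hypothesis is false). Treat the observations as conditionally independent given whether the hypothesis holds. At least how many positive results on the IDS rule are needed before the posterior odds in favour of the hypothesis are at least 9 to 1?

4

Prior odds = 1/49.
Likelihood ratio of a positive result = 0.9/0.15 = 6.
Target odds = 9.
Require 6ⁿ ≥ 9 ÷ (1/49) = 441.
6³ = 216 falls short of 441 but 6⁴ = 1296 reaches it, so n = 4.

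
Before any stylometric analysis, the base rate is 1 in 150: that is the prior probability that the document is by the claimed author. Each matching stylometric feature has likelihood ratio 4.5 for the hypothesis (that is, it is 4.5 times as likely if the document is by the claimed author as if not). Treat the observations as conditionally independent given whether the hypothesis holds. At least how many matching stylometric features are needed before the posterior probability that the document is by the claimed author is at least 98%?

Prior odds: (1/150) ÷ (149/150) = 1/149.
Likelihood ratio per matching stylometric feature = 4.5.
Target posterior odds = 0.98/0.02 = 49.
Need (1/149) × 4.5ⁿ ≥ 49, i.e. 4.5ⁿ ≥ 7301.
4.5⁵ = 1845.28125 falls short of 7301 but 4.5⁶ = 8303.765625 reaches it, so n = 6.

6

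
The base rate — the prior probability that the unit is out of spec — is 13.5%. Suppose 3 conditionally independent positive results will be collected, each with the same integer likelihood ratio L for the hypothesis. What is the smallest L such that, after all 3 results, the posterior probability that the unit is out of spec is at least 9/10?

Prior odds = 0.135/0.865 = 27/173.
Target odds = 0.9/0.1 = 9.
Need L³ ≥ 9 ÷ (27/173) = 173/3.
3³ = 27 < 173/3 ≤ 64 = 4³, so L = 4.

4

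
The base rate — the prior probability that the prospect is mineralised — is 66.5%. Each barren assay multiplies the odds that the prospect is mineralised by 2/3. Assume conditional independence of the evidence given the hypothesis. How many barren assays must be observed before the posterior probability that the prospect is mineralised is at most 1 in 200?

15

Prior odds: 0.665 ÷ 0.335 = 133/67.
Likelihood ratio per barren assay = 2/3.
Target posterior odds = 0.005/0.995 = 1/199.
Need (133/67) × (2/3)ⁿ ≤ 1/199, i.e. (2/3)ⁿ ≤ 67/26467.
(2/3)¹⁴ = 16384/4782969 is still above 67/26467 but (2/3)¹⁵ = 32768/14348907 is at or below it, so n = 15.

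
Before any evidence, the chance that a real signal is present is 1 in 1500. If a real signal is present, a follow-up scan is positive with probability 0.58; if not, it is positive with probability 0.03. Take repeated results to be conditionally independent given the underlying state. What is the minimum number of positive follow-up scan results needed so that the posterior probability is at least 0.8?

3

Prior odds = (1/1500)/(1499/1500) = 1/1499.
Likelihood ratio of a positive = 0.58/0.03 = 58/3.
Target posterior odds = 0.8/0.2 = 4.
Need (1/1499) × (58/3)ⁿ ≥ 4, i.e. (58/3)ⁿ ≥ 5996.
(58/3)² = 3364/9 falls short of 5996 but (58/3)³ = 195112/27 reaches it, so n = 3.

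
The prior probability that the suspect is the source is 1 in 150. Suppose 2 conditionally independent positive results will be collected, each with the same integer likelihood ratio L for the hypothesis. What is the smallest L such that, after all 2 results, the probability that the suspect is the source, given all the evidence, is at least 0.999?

386

Prior odds = (1/150)/(149/150) = 1/149.
Target odds = 0.999/0.001 = 999.
Need L² ≥ 999 ÷ (1/149) = 148851.
385² = 148225 < 148851 ≤ 148996 = 386², so L = 386.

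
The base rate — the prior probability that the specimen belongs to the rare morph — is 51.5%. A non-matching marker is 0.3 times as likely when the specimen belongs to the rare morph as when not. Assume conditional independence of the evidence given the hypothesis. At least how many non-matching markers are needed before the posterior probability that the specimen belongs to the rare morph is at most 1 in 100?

Prior odds: 0.515 ÷ 0.485 = 103/97.
Likelihood ratio per non-matching marker = 0.3.
Target odds: 0.01 ÷ 0.99 = 1/99.
Require 0.3ⁿ ≤ 1/99 ÷ (103/97) = 97/10197.
0.3³ = 0.027 is still above 97/10197 but 0.3⁴ = 0.0081 is at or below it, so n = 4.

4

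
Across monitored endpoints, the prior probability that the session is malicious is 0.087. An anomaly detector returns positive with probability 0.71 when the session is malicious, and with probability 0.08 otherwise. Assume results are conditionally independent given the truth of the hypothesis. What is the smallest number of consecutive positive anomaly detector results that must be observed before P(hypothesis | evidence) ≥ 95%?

3

Prior odds: 0.087 ÷ 0.913 = 87/913.
Likelihood ratio of a positive result = 0.71/0.08 = 8.875.
Target posterior odds = 0.95/0.05 = 19.
Require 8.875ⁿ ≥ 19 ÷ (87/913) = 17347/87.
8.875² = 78.765625 falls short of 17347/87 but 8.875³ = 357911/512 reaches it, so n = 3.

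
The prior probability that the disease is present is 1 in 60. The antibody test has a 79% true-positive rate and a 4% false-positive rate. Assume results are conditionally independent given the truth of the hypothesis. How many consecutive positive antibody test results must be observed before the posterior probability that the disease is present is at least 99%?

Prior odds = (1/60)/(59/60) = 1/59.
Likelihood ratio of a positive result = 0.79/0.04 = 19.75.
Target posterior odds = 0.99/0.01 = 99.
Need (1/59) × 19.75ⁿ ≥ 99, i.e. 19.75ⁿ ≥ 5841.
19.75² = 390.0625 falls short of 5841 but 19.75³ = 7703.734375 reaches it, so n = 3.

3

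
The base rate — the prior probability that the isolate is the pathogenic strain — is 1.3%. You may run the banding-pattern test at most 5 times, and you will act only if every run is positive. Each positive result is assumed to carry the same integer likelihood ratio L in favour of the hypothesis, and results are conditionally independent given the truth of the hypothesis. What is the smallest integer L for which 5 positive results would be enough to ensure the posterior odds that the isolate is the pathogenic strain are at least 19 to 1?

5

Prior odds = 0.013/0.987 = 13/987.
Target odds = 19.
Need L⁵ ≥ 19 ÷ (13/987) = 18753/13.
4⁵ = 1024 < 18753/13 ≤ 3125 = 5⁵, so L = 5.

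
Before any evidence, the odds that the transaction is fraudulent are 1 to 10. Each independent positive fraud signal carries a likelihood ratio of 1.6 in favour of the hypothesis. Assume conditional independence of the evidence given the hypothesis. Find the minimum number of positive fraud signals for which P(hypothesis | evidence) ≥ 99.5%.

17

Prior odds = 0.1.
Likelihood ratio per positive fraud signal = 1.6.
Target odds: 0.995 ÷ 0.005 = 199.
Need 0.1 × 1.6ⁿ ≥ 199, i.e. 1.6ⁿ ≥ 1990.
1.6¹⁶ ≈1844.67 falls short of 1990 but 1.6¹⁷ ≈2951.48 reaches it, so n = 17.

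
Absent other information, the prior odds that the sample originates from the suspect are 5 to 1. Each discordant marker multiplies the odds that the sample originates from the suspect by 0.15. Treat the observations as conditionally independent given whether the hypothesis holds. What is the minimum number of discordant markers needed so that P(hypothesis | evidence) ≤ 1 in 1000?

5

Prior odds = 5.
Likelihood ratio per discordant marker = 0.15.
Target odds: 0.001 ÷ 0.999 = 1/999.
Require 0.15ⁿ ≤ 1/999 ÷ 5 = 1/4995.
0.15⁴ = 81/160000 is still above 1/4995 but 0.15⁵ = 243/3200000 is at or below it, so n = 5.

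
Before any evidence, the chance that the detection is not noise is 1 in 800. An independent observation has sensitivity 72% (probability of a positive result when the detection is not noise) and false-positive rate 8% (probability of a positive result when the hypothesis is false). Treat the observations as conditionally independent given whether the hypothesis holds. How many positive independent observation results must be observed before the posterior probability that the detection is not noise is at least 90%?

5

Prior odds = 0.00125/0.99875 = 1/799.
Likelihood ratio of a positive result = 0.72/0.08 = 9.
Target odds: 0.9 ÷ 0.1 = 9.
Require 9ⁿ ≥ 9 ÷ (1/799) = 7191.
9⁴ = 6561 falls short of 7191 but 9⁵ = 59049 reaches it, so n = 5.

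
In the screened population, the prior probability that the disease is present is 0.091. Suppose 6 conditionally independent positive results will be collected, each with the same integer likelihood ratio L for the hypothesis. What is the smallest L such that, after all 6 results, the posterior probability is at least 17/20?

2

Prior odds = 0.091/0.909 = 91/909.
Target odds = 0.85/0.15 = 17/3.
Need L⁶ ≥ 17/3 ÷ (91/909) = 5151/91.
1⁶ = 1 < 5151/91 ≤ 64 = 2⁶, so L = 2.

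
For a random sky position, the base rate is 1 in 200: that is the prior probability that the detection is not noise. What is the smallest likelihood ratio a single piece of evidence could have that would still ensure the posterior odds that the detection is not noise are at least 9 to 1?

Prior odds = 0.005/0.995 = 1/199.
Target odds = 9.
Required Bayes factor = 9 ÷ (1/199) = 1791.

1791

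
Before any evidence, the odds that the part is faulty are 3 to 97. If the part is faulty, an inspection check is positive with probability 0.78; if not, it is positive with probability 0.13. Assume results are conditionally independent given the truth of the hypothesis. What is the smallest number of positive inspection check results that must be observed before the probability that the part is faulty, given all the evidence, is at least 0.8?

3

Prior odds = 3/97.
Likelihood ratio of a positive = 0.78/0.13 = 6.
Target posterior odds = 0.8/0.2 = 4.
Require 6ⁿ ≥ 4 ÷ (3/97) = 388/3.
6² = 36 falls short of 388/3 but 6³ = 216 reaches it, so n = 3.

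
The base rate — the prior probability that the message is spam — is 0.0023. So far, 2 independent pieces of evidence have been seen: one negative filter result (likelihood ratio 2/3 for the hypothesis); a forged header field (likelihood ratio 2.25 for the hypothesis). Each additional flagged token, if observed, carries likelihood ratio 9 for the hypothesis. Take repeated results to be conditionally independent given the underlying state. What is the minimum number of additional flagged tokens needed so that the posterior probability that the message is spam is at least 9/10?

Prior odds = 0.0023/0.9977 = 23/9977.
Combined Bayes factor of the evidence already in hand = (2/3) × 2.25 = 1.5.
Odds after that evidence = (23/9977) × 1.5 = 69/19954.
Target odds = 0.9/0.1 = 9.
Need 9ⁿ ≥ 9 ÷ (69/19954) = 59862/23.
9³ = 729 falls short of 59862/23 but 9⁴ = 6561 reaches it, so n = 4.

4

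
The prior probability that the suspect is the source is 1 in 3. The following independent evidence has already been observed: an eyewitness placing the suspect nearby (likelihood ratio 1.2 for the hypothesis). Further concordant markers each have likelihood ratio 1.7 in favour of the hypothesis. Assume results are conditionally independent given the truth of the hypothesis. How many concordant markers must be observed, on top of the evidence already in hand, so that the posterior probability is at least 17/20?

5

Prior odds = (1/3)/(2/3) = 0.5.
Bayes factor of the evidence already in hand = 1.2.
Odds after that evidence = 0.5 × 1.2 = 0.6.
Target odds = 0.85/0.15 = 17/3.
Need 1.7ⁿ ≥ 17/3 ÷ 0.6 = 85/9.
1.7⁴ = 8.3521 falls short of 85/9 but 1.7⁵ = 1419857/100000 reaches it, so n = 5.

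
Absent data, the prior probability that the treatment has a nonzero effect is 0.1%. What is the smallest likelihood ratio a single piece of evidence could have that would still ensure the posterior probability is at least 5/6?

Prior odds = 0.001/0.999 = 1/999.
Target odds = (5/6)/(1/6) = 5.
Required Bayes factor = 5 ÷ (1/999) = 4995.

4995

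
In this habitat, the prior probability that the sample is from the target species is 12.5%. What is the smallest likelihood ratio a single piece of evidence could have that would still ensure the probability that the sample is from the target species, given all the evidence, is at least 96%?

168

Prior odds = 0.125/0.875 = 1/7.
Target odds = 0.96/0.04 = 24.
Required Bayes factor = 24 ÷ (1/7) = 168.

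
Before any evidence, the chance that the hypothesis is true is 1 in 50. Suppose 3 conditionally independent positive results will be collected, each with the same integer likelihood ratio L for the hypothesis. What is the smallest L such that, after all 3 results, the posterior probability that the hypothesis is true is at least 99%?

17

Prior odds = 0.02/0.98 = 1/49.
Target odds = 0.99/0.01 = 99.
Need L³ ≥ 99 ÷ (1/49) = 4851.
16³ = 4096 < 4851 ≤ 4913 = 17³, so L = 17.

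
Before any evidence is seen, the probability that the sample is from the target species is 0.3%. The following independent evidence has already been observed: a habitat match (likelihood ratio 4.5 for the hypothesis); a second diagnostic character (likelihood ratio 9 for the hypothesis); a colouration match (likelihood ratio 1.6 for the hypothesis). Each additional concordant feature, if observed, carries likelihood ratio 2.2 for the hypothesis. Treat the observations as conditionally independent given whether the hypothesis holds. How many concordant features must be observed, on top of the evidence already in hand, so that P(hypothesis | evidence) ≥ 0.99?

8

Prior odds = 0.003/0.997 = 3/997.
Combined Bayes factor of the evidence already in hand = 4.5 × 9 × 1.6 = 64.8.
Odds after that evidence = (3/997) × 64.8 = 972/4985.
Target odds = 0.99/0.01 = 99.
Need 2.2ⁿ ≥ 99 ÷ (972/4985) = 54835/108.
2.2⁷ = 19487171/78125 falls short of 54835/108 but 2.2⁸ = 214358881/390625 reaches it, so n = 8.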